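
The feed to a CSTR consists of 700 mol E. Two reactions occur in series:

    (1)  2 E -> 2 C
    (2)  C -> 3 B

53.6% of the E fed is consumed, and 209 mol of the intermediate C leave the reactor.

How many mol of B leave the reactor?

499 mol

Conversion of E: E consumed = 2ξ₁ = 0.536 × 700 → ξ₁ = 187.6 mol.
C balance: n_C = 0 + 2ξ₁ − 1ξ₂ = 209 → ξ₂ = (2·187.6 − 209)/1 = 166.2 mol.
Outlet amounts (n = n₀ + Σ ν·ξ):
  E: 700 − 2(187.6) = 324.8
  C: 0 + 2(187.6) − 1(166.2) = 209
  B: 0 + 3(166.2) = 498.6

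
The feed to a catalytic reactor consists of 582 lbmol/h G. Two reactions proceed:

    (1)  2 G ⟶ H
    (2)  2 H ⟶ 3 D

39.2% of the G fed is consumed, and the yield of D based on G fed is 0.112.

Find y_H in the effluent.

Conversion of G: G consumed = 2ξ₁ = 0.392 × 582 → ξ₁ = 114.1 lbmol/h.
Yield of D: 3ξ₂ / 582 = 0.112 → ξ₂ = 21.73 lbmol/h.
Outlet amounts (n = n₀ + Σ ν·ξ):
  G: 582 − 2(114.1) = 353.9
  H: 0 + 1(114.1) − 2(21.73) = 70.62
  D: 0 + 3(21.73) = 65.18
Total out = 489.7 lbmol/h; y_H = 70.62 / 489.7 = 0.1442.

0.144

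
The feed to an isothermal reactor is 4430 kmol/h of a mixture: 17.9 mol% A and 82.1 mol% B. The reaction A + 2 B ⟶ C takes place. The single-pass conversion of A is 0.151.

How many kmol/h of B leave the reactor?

A reacted = 0.151 × 793 = 119.7 kmol/h; ν_A = −1, so ξ = 119.7/1 = 119.7 kmol/h.
Outlet amounts (n = n₀ + ν ξ):
  A: 793 − 1(119.7) = 673.2
  B: 3637 − 2(119.7) = 3398
  C: 0 + 1(119.7) = 119.7

3400 kmol/h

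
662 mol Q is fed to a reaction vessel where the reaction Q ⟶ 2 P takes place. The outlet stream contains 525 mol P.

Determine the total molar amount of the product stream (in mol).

924 mol

For P: n = n₀ + 2ξ → 525 = 0 + 2ξ, giving ξ = 262.5 mol.
Outlet amounts (n = n₀ + ν ξ):
  Q: 662 − 1(262.5) = 399.5
  P: 0 + 2(262.5) = 525
Total out = 399.5 + 525 = 924.5 mol.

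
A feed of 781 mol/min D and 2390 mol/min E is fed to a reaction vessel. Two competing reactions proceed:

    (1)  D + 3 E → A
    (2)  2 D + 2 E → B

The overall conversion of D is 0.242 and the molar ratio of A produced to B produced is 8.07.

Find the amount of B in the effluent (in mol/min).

Conversion of D: D consumed = 0.242 × 781 = 189 mol/min = 1ξ₁ + 2ξ₂.
Selectivity: 1ξ₁ / (1ξ₂) = 8.07 → ξ₁ = 8.07 ξ₂.
Substitute: (1·8.07 + 2) ξ₂ = 189 → ξ₂ = 18.77 mol/min, ξ₁ = 151.5 mol/min.
Outlet amounts (n = n₀ + Σ ν·ξ):
  D: 781 − 1(151.5) − 2(18.77) = 592
  E: 2390 − 3(151.5) − 2(18.77) = 1898
  A: 0 + 1(151.5) = 151.5
  B: 0 + 1(18.77) = 18.77

18.8 mol/min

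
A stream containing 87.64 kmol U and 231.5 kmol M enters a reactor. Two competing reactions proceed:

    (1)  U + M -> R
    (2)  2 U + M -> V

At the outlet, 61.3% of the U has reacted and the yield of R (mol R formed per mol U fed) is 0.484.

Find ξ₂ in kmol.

Yield of R: 1ξ₁ / 87.64 = 0.484 → ξ₁ = 42.42 kmol.
Conversion of U: 1ξ₁ + 2ξ₂ = 0.613 × 87.64 = 53.72 → ξ₂ = 5.653 kmol.
Outlet amounts (n = n₀ + Σ ν·ξ):
  U: 87.64 − 1(42.42) − 2(5.653) = 33.92
  M: 231.5 − 1(42.42) − 1(5.653) = 183.4
  R: 0 + 1(42.42) = 42.42
  V: 0 + 1(5.653) = 5.653

ξ₂ = 5.65 kmol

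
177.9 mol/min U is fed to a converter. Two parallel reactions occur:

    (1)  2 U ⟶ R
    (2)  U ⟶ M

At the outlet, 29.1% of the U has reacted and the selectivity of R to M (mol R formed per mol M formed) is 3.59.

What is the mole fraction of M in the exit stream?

Conversion of U: U consumed = 0.291 × 177.9 = 51.77 mol/min = 2ξ₁ + 1ξ₂.
Selectivity: 1ξ₁ / (1ξ₂) = 3.59 → ξ₁ = 3.59 ξ₂.
Substitute: (2·3.59 + 1) ξ₂ = 51.77 → ξ₂ = 6.329 mol/min, ξ₁ = 22.72 mol/min.
Outlet amounts (n = n₀ + Σ ν·ξ):
  U: 177.9 − 2(22.72) − 1(6.329) = 126.1
  R: 0 + 1(22.72) = 22.72
  M: 0 + 1(6.329) = 6.329
Total out = 155.2 mol/min; y_M = 6.329 / 155.2 = 0.04078.

0.0408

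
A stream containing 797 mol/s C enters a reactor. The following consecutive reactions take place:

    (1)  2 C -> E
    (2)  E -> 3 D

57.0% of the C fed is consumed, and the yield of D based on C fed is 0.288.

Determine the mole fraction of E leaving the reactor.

0.208

Conversion of C: C consumed = 2ξ₁ = 0.57 × 797 → ξ₁ = 227.1 mol/s.
Yield of D: 3ξ₂ / 797 = 0.288 → ξ₂ = 76.51 mol/s.
Outlet amounts (n = n₀ + Σ ν·ξ):
  C: 797 − 2(227.1) = 342.7
  E: 0 + 1(227.1) − 1(76.51) = 150.6
  D: 0 + 3(76.51) = 229.5
Total out = 722.9 mol/s; y_E = 150.6 / 722.9 = 0.2084.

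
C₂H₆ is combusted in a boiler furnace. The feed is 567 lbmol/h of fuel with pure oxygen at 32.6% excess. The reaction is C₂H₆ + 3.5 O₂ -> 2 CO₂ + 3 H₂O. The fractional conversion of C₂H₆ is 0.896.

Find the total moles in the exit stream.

3450 lbmol/h

Stoichiometric O₂ = 3.5 × 567 = 1984 lbmol/h; O₂ fed = 1984 × 1.326 = 2631 lbmol/h.
Fuel reacted = 0.896 × 567 → ξ = 508 lbmol/h.
Outlet (n = n₀ + ν ξ):
  C₂H₆: 567 − 1(508) = 58.97
  O₂: 2631 − 3.5(508) = 853.3
  CO₂: 0 + 2(508) = 1016
  H₂O: 0 + 3(508) = 1524
Total out = 58.97 + 853.3 + 1016 + 1524 = 3452 lbmol/h.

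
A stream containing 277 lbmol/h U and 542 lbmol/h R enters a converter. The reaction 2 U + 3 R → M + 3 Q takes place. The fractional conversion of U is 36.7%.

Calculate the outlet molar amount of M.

50.8 lbmol/h

U reacted = 0.367 × 277 = 101.7 lbmol/h; ν_U = −2, so ξ = 101.7/2 = 50.83 lbmol/h.
Outlet amounts (n = n₀ + ν ξ):
  U: 277 − 2(50.83) = 175.3
  R: 542 − 3(50.83) = 389.5
  M: 0 + 1(50.83) = 50.83
  Q: 0 + 3(50.83) = 152.5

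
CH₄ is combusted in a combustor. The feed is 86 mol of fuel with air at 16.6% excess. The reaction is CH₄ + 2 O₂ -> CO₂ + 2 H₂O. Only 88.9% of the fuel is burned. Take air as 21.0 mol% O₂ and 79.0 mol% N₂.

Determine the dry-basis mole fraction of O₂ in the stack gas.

0.0536

Stoichiometric O₂ = 2 × 86 = 172 mol; O₂ fed = 172 × 1.166 = 200.6 mol.
N₂ fed = 200.6 × 79/21 = 754.5 mol.
Fuel reacted = 0.889 × 86 → ξ = 76.45 mol.
Outlet (n = n₀ + ν ξ):
  CH₄: 86 − 1(76.45) = 9.546
  O₂: 200.6 − 2(76.45) = 47.64
  N₂: 754.5 (inert)
  CO₂: 0 + 1(76.45) = 76.45
  H₂O: 0 + 2(76.45) = 152.9
Dry total = 888.1 mol; y_O₂ (dry) = 47.64 / 888.1 = 0.05365.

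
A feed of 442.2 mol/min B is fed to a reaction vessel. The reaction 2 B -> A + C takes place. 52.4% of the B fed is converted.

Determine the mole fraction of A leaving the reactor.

0.262

B reacted = 0.524 × 442.2 = 231.7 mol/min; ν_B = −2, so ξ = 231.7/2 = 115.9 mol/min.
Outlet amounts (n = n₀ + ν ξ):
  B: 442.2 − 2(115.9) = 210.5
  A: 0 + 1(115.9) = 115.9
  C: 0 + 1(115.9) = 115.9
Total out = 442.2 mol/min; y_A = 115.9 / 442.2 = 0.262.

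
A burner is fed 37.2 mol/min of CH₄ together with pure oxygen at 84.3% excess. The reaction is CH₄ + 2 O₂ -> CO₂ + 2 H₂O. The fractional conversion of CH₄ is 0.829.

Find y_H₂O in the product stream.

Stoichiometric O₂ = 2 × 37.2 = 74.4 mol/min; O₂ fed = 74.4 × 1.843 = 137.1 mol/min.
Fuel reacted = 0.829 × 37.2 → ξ = 30.84 mol/min.
Outlet (n = n₀ + ν ξ):
  CH₄: 37.2 − 1(30.84) = 6.361
  O₂: 137.1 − 2(30.84) = 75.44
  CO₂: 0 + 1(30.84) = 30.84
  H₂O: 0 + 2(30.84) = 61.68
Total out = 174.3 mol/min; y_H₂O = 61.68 / 174.3 = 0.3538.

0.354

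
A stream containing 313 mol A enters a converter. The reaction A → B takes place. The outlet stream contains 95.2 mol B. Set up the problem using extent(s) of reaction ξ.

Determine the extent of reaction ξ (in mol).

ξ = 95.2 mol

For B: n = n₀ + 1ξ → 95.2 = 0 + 1ξ, giving ξ = 95.2 mol.
Outlet amounts (n = n₀ + ν ξ):
  A: 313 − 1(95.2) = 217.8
  B: 0 + 1(95.2) = 95.2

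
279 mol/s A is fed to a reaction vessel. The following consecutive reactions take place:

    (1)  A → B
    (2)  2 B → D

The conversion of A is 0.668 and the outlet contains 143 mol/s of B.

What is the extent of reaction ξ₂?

ξ₂ = 21.7 mol/s

Conversion of A: A consumed = 1ξ₁ = 0.668 × 279 → ξ₁ = 186.4 mol/s.
B balance: n_B = 0 + 1ξ₁ − 2ξ₂ = 143 → ξ₂ = (1·186.4 − 143)/2 = 21.69 mol/s.
Outlet amounts (n = n₀ + Σ ν·ξ):
  A: 279 − 1(186.4) = 92.63
  B: 0 + 1(186.4) − 2(21.69) = 143
  D: 0 + 1(21.69) = 21.69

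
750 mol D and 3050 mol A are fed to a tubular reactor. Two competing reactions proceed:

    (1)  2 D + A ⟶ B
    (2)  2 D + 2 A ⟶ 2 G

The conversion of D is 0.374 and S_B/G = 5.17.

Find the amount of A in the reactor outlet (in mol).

2900 mol

Conversion of D: D consumed = 0.374 × 750 = 280.5 mol = 2ξ₁ + 2ξ₂.
Selectivity: 1ξ₁ / (2ξ₂) = 5.17 → ξ₁ = 10.34 ξ₂.
Substitute: (2·10.34 + 2) ξ₂ = 280.5 → ξ₂ = 12.37 mol, ξ₁ = 127.9 mol.
Outlet amounts (n = n₀ + Σ ν·ξ):
  D: 750 − 2(127.9) − 2(12.37) = 469.5
  A: 3050 − 1(127.9) − 2(12.37) = 2897
  B: 0 + 1(127.9) = 127.9
  G: 0 + 2(12.37) = 24.74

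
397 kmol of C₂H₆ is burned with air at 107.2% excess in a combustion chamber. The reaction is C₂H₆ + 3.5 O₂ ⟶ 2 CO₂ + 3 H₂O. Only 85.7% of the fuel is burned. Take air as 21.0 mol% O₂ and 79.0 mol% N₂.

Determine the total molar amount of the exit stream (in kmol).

Stoichiometric O₂ = 3.5 × 397 = 1390 kmol; O₂ fed = 1390 × 2.072 = 2879 kmol.
N₂ fed = 2879 × 79/21 = 10830 kmol.
Fuel reacted = 0.857 × 397 → ξ = 340.2 kmol.
Outlet (n = n₀ + ν ξ):
  C₂H₆: 397 − 1(340.2) = 56.77
  O₂: 2879 − 3.5(340.2) = 1688
  N₂: 10830 (inert)
  CO₂: 0 + 2(340.2) = 680.5
  H₂O: 0 + 3(340.2) = 1021
Total out = 56.77 + 1688 + 10830 + 680.5 + 1021 = 14280 kmol.

14300 kmol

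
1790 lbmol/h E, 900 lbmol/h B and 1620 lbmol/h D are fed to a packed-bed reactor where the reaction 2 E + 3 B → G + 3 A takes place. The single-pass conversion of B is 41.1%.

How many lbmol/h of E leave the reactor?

1540 lbmol/h

B reacted = 0.411 × 900 = 369.9 lbmol/h; ν_B = −3, so ξ = 369.9/3 = 123.3 lbmol/h.
Outlet amounts (n = n₀ + ν ξ):
  E: 1790 − 2(123.3) = 1543
  B: 900 − 3(123.3) = 530.1
  G: 0 + 1(123.3) = 123.3
  A: 0 + 3(123.3) = 369.9
  D: 1620 (inert)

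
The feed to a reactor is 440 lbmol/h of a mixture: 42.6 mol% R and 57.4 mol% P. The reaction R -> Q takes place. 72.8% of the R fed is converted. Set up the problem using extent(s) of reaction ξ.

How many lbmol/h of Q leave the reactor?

136 lbmol/h

R reacted = 0.728 × 187.4 = 136.5 lbmol/h; ν_R = −1, so ξ = 136.5/1 = 136.5 lbmol/h.
Outlet amounts (n = n₀ + ν ξ):
  R: 187.4 − 1(136.5) = 50.98
  Q: 0 + 1(136.5) = 136.5
  P: 252.6 (inert)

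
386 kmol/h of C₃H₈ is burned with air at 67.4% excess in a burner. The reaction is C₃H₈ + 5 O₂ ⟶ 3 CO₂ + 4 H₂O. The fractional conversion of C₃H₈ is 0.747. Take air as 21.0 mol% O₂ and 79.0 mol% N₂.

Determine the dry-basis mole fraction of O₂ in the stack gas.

0.12

Stoichiometric O₂ = 5 × 386 = 1930 kmol/h; O₂ fed = 1930 × 1.674 = 3231 kmol/h.
N₂ fed = 3231 × 79/21 = 12150 kmol/h.
Fuel reacted = 0.747 × 386 → ξ = 288.3 kmol/h.
Outlet (n = n₀ + ν ξ):
  C₃H₈: 386 − 1(288.3) = 97.66
  O₂: 3231 − 5(288.3) = 1789
  N₂: 12150 (inert)
  CO₂: 0 + 3(288.3) = 865
  H₂O: 0 + 4(288.3) = 1153
Dry total = 14910 kmol/h; y_O₂ (dry) = 1789 / 14910 = 0.12.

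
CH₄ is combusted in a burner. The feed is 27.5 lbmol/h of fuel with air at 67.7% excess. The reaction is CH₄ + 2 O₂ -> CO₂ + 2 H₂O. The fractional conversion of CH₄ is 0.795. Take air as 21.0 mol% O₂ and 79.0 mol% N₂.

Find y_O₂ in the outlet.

0.104

Stoichiometric O₂ = 2 × 27.5 = 55 lbmol/h; O₂ fed = 55 × 1.677 = 92.23 lbmol/h.
N₂ fed = 92.23 × 79/21 = 347 lbmol/h.
Fuel reacted = 0.795 × 27.5 → ξ = 21.86 lbmol/h.
Outlet (n = n₀ + ν ξ):
  CH₄: 27.5 − 1(21.86) = 5.637
  O₂: 92.23 − 2(21.86) = 48.51
  N₂: 347 (inert)
  CO₂: 0 + 1(21.86) = 21.86
  H₂O: 0 + 2(21.86) = 43.73
Total out = 466.7 lbmol/h; y_O₂ = 48.51 / 466.7 = 0.1039.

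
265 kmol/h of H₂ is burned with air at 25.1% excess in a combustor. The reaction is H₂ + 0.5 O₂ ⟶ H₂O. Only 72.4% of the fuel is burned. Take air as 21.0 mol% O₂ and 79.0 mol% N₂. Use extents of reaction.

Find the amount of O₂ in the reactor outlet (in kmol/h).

69.8 kmol/h

Stoichiometric O₂ = 0.5 × 265 = 132.5 kmol/h; O₂ fed = 132.5 × 1.251 = 165.8 kmol/h.
N₂ fed = 165.8 × 79/21 = 623.6 kmol/h.
Fuel reacted = 0.724 × 265 → ξ = 191.9 kmol/h.
Outlet (n = n₀ + ν ξ):
  H₂: 265 − 1(191.9) = 73.14
  O₂: 165.8 − 0.5(191.9) = 69.83
  N₂: 623.6 (inert)
  H₂O: 0 + 1(191.9) = 191.9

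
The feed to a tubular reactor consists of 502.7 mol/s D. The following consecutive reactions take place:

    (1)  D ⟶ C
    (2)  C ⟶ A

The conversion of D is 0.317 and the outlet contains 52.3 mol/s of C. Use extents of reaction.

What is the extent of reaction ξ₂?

ξ₂ = 107 mol/s

Conversion of D: D consumed = 1ξ₁ = 0.317 × 502.7 → ξ₁ = 159.4 mol/s.
C balance: n_C = 0 + 1ξ₁ − 1ξ₂ = 52.3 → ξ₂ = (1·159.4 − 52.3)/1 = 107.1 mol/s.
Outlet amounts (n = n₀ + Σ ν·ξ):
  D: 502.7 − 1(159.4) = 343.3
  C: 0 + 1(159.4) − 1(107.1) = 52.3
  A: 0 + 1(107.1) = 107.1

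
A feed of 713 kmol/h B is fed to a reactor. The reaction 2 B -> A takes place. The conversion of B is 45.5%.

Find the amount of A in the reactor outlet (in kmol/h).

B reacted = 0.455 × 713 = 324.4 kmol/h; ν_B = −2, so ξ = 324.4/2 = 162.2 kmol/h.
Outlet amounts (n = n₀ + ν ξ):
  B: 713 − 2(162.2) = 388.6
  A: 0 + 1(162.2) = 162.2

162 kmol/h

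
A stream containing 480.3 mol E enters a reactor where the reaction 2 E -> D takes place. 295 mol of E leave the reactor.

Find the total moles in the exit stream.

For E: n = n₀ − 2ξ → 295 = 480.3 − 2ξ, giving ξ = 92.65 mol.
Outlet amounts (n = n₀ + ν ξ):
  E: 480.3 − 2(92.65) = 295
  D: 0 + 1(92.65) = 92.65
Total out = 295 + 92.65 = 387.6 mol.

388 mol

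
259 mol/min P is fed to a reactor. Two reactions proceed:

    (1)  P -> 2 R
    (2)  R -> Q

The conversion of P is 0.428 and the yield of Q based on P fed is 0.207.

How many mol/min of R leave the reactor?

168 mol/min

Conversion of P: P consumed = 1ξ₁ = 0.428 × 259 → ξ₁ = 110.9 mol/min.
Yield of Q: 1ξ₂ / 259 = 0.207 → ξ₂ = 53.61 mol/min.
Outlet amounts (n = n₀ + Σ ν·ξ):
  P: 259 − 1(110.9) = 148.1
  R: 0 + 2(110.9) − 1(53.61) = 168.1
  Q: 0 + 1(53.61) = 53.61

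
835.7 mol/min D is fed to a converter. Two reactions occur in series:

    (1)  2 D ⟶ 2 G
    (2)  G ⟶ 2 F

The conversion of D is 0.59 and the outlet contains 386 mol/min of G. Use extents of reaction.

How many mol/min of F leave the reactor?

214 mol/min

Conversion of D: D consumed = 2ξ₁ = 0.59 × 835.7 → ξ₁ = 246.5 mol/min.
G balance: n_G = 0 + 2ξ₁ − 1ξ₂ = 386 → ξ₂ = (2·246.5 − 386)/1 = 107.1 mol/min.
Outlet amounts (n = n₀ + Σ ν·ξ):
  D: 835.7 − 2(246.5) = 342.6
  G: 0 + 2(246.5) − 1(107.1) = 386
  F: 0 + 2(107.1) = 214.1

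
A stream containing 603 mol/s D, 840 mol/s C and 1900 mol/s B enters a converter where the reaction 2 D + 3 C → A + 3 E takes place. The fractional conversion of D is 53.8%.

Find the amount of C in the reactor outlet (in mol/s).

353 mol/s

D reacted = 0.538 × 603 = 324.4 mol/s; ν_D = −2, so ξ = 324.4/2 = 162.2 mol/s.
Outlet amounts (n = n₀ + ν ξ):
  D: 603 − 2(162.2) = 278.6
  C: 840 − 3(162.2) = 353.4
  A: 0 + 1(162.2) = 162.2
  E: 0 + 3(162.2) = 486.6
  B: 1900 (inert)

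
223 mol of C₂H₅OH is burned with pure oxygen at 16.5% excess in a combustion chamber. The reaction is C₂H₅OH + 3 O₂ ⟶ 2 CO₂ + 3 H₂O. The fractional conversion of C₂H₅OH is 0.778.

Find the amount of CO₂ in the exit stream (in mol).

Stoichiometric O₂ = 3 × 223 = 669 mol; O₂ fed = 669 × 1.165 = 779.4 mol.
Fuel reacted = 0.778 × 223 → ξ = 173.5 mol.
Outlet (n = n₀ + ν ξ):
  C₂H₅OH: 223 − 1(173.5) = 49.51
  O₂: 779.4 − 3(173.5) = 258.9
  CO₂: 0 + 2(173.5) = 347
  H₂O: 0 + 3(173.5) = 520.5

347 mol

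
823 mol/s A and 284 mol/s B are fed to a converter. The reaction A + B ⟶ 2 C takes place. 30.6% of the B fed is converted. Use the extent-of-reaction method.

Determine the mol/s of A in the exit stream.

736 mol/s

B reacted = 0.306 × 284 = 86.9 mol/s; ν_B = −1, so ξ = 86.9/1 = 86.9 mol/s.
Outlet amounts (n = n₀ + ν ξ):
  A: 823 − 1(86.9) = 736.1
  B: 284 − 1(86.9) = 197.1
  C: 0 + 2(86.9) = 173.8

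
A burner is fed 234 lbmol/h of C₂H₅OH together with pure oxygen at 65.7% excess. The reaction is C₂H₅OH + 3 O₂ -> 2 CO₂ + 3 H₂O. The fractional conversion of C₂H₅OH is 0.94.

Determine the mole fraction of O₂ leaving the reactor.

0.311

Stoichiometric O₂ = 3 × 234 = 702 lbmol/h; O₂ fed = 702 × 1.657 = 1163 lbmol/h.
Fuel reacted = 0.94 × 234 → ξ = 220 lbmol/h.
Outlet (n = n₀ + ν ξ):
  C₂H₅OH: 234 − 1(220) = 14.04
  O₂: 1163 − 3(220) = 503.3
  CO₂: 0 + 2(220) = 439.9
  H₂O: 0 + 3(220) = 659.9
Total out = 1617 lbmol/h; y_O₂ = 503.3 / 1617 = 0.3112.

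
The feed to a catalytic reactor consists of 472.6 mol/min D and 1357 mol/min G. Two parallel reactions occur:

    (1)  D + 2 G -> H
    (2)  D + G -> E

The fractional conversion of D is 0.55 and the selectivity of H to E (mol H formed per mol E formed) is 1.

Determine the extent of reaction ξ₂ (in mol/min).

Conversion of D: D consumed = 0.55 × 472.6 = 259.9 mol/min = 1ξ₁ + 1ξ₂.
Selectivity: 1ξ₁ / (1ξ₂) = 1 → ξ₁ = 1 ξ₂.
Substitute: (1·1 + 1) ξ₂ = 259.9 → ξ₂ = 130 mol/min, ξ₁ = 130 mol/min.
Outlet amounts (n = n₀ + Σ ν·ξ):
  D: 472.6 − 1(130) − 1(130) = 212.7
  G: 1357 − 2(130) − 1(130) = 967.1
  H: 0 + 1(130) = 130
  E: 0 + 1(130) = 130

ξ₂ = 130 mol/min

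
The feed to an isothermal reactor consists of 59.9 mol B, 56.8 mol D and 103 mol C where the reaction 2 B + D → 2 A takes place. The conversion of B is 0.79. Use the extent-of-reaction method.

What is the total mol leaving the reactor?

196 mol

B reacted = 0.79 × 59.9 = 47.32 mol; ν_B = −2, so ξ = 47.32/2 = 23.66 mol.
Outlet amounts (n = n₀ + ν ξ):
  B: 59.9 − 2(23.66) = 12.58
  D: 56.8 − 1(23.66) = 33.14
  A: 0 + 2(23.66) = 47.32
  C: 103 (inert)
Total out = 12.58 + 33.14 + 47.32 + 103 = 196 mol.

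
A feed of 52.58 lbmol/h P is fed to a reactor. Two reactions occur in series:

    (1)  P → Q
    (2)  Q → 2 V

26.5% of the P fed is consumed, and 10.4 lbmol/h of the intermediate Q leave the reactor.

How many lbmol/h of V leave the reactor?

Conversion of P: P consumed = 1ξ₁ = 0.265 × 52.58 → ξ₁ = 13.93 lbmol/h.
Q balance: n_Q = 0 + 1ξ₁ − 1ξ₂ = 10.4 → ξ₂ = (1·13.93 − 10.4)/1 = 3.534 lbmol/h.
Outlet amounts (n = n₀ + Σ ν·ξ):
  P: 52.58 − 1(13.93) = 38.65
  Q: 0 + 1(13.93) − 1(3.534) = 10.4
  V: 0 + 2(3.534) = 7.067

7.07 lbmol/h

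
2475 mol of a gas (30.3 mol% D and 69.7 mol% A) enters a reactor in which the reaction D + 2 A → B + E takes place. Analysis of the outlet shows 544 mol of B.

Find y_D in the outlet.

For B: n = n₀ + 1ξ → 544 = 0 + 1ξ, giving ξ = 544 mol.
Outlet amounts (n = n₀ + ν ξ):
  D: 749.9 − 1(544) = 205.9
  A: 1725 − 2(544) = 637.1
  B: 0 + 1(544) = 544
  E: 0 + 1(544) = 544
Total out = 1931 mol; y_D = 205.9 / 1931 = 0.1066.

0.107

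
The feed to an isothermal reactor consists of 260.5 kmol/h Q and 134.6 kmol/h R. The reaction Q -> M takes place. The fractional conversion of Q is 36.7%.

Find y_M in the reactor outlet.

Q reacted = 0.367 × 260.5 = 95.6 kmol/h; ν_Q = −1, so ξ = 95.6/1 = 95.6 kmol/h.
Outlet amounts (n = n₀ + ν ξ):
  Q: 260.5 − 1(95.6) = 164.9
  M: 0 + 1(95.6) = 95.6
  R: 134.6 (inert)
Total out = 395.1 kmol/h; y_M = 95.6 / 395.1 = 0.242.

0.242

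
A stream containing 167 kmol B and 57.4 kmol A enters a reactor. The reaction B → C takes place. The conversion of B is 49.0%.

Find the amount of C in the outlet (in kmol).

81.8 kmol

B reacted = 0.49 × 167 = 81.83 kmol; ν_B = −1, so ξ = 81.83/1 = 81.83 kmol.
Outlet amounts (n = n₀ + ν ξ):
  B: 167 − 1(81.83) = 85.17
  C: 0 + 1(81.83) = 81.83
  A: 57.4 (inert)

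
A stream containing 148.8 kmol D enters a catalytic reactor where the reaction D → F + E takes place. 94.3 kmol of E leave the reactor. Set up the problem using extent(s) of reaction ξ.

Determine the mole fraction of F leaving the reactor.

0.388

For E: n = n₀ + 1ξ → 94.3 = 0 + 1ξ, giving ξ = 94.3 kmol.
Outlet amounts (n = n₀ + ν ξ):
  D: 148.8 − 1(94.3) = 54.5
  F: 0 + 1(94.3) = 94.3
  E: 0 + 1(94.3) = 94.3
Total out = 243.1 kmol; y_F = 94.3 / 243.1 = 0.3879.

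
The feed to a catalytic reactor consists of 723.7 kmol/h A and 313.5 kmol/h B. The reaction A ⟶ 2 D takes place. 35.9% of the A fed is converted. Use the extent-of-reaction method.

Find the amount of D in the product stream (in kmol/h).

520 kmol/h

A reacted = 0.359 × 723.7 = 259.8 kmol/h; ν_A = −1, so ξ = 259.8/1 = 259.8 kmol/h.
Outlet amounts (n = n₀ + ν ξ):
  A: 723.7 − 1(259.8) = 463.9
  D: 0 + 2(259.8) = 519.6
  B: 313.5 (inert)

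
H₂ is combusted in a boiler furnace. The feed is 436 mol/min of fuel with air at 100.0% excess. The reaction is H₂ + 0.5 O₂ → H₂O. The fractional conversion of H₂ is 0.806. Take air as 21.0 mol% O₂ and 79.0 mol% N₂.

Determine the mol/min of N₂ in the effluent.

Stoichiometric O₂ = 0.5 × 436 = 218 mol/min; O₂ fed = 218 × 2.000 = 436 mol/min.
N₂ fed = 436 × 79/21 = 1640 mol/min.
Fuel reacted = 0.806 × 436 → ξ = 351.4 mol/min.
Outlet (n = n₀ + ν ξ):
  H₂: 436 − 1(351.4) = 84.58
  O₂: 436 − 0.5(351.4) = 260.3
  N₂: 1640 (inert)
  H₂O: 0 + 1(351.4) = 351.4

1640 mol/min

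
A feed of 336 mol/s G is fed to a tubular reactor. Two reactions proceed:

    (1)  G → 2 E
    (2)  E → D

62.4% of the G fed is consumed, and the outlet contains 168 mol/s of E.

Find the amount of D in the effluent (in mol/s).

Conversion of G: G consumed = 1ξ₁ = 0.624 × 336 → ξ₁ = 209.7 mol/s.
E balance: n_E = 0 + 2ξ₁ − 1ξ₂ = 168 → ξ₂ = (2·209.7 − 168)/1 = 251.3 mol/s.
Outlet amounts (n = n₀ + Σ ν·ξ):
  G: 336 − 1(209.7) = 126.3
  E: 0 + 2(209.7) − 1(251.3) = 168
  D: 0 + 1(251.3) = 251.3

251 mol/s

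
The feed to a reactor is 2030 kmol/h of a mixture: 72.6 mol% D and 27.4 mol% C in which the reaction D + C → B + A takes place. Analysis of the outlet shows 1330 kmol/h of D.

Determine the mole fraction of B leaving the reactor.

0.0708

For D: n = n₀ − 1ξ → 1330 = 1474 − 1ξ, giving ξ = 143.8 kmol/h.
Outlet amounts (n = n₀ + ν ξ):
  D: 1474 − 1(143.8) = 1330
  C: 556.2 − 1(143.8) = 412.4
  B: 0 + 1(143.8) = 143.8
  A: 0 + 1(143.8) = 143.8
Total out = 2030 kmol/h; y_B = 143.8 / 2030 = 0.07083.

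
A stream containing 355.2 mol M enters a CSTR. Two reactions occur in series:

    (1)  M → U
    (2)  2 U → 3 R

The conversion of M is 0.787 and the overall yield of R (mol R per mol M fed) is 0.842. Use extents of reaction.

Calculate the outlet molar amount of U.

80.2 mol

Conversion of M: M consumed = 1ξ₁ = 0.787 × 355.2 → ξ₁ = 279.5 mol.
Yield of R: 3ξ₂ / 355.2 = 0.842 → ξ₂ = 99.69 mol.
Outlet amounts (n = n₀ + Σ ν·ξ):
  M: 355.2 − 1(279.5) = 75.66
  U: 0 + 1(279.5) − 2(99.69) = 80.16
  R: 0 + 3(99.69) = 299.1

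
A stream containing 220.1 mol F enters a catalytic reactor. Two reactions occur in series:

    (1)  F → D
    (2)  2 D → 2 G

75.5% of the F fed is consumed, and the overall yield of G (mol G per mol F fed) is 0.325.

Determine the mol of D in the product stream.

Conversion of F: F consumed = 1ξ₁ = 0.755 × 220.1 → ξ₁ = 166.2 mol.
Yield of G: 2ξ₂ / 220.1 = 0.325 → ξ₂ = 35.77 mol.
Outlet amounts (n = n₀ + Σ ν·ξ):
  F: 220.1 − 1(166.2) = 53.92
  D: 0 + 1(166.2) − 2(35.77) = 94.64
  G: 0 + 2(35.77) = 71.53

94.6 mol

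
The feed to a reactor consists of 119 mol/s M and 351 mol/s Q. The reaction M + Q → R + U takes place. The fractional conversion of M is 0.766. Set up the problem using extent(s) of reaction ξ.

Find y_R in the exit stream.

M reacted = 0.766 × 119 = 91.15 mol/s; ν_M = −1, so ξ = 91.15/1 = 91.15 mol/s.
Outlet amounts (n = n₀ + ν ξ):
  M: 119 − 1(91.15) = 27.85
  Q: 351 − 1(91.15) = 259.8
  R: 0 + 1(91.15) = 91.15
  U: 0 + 1(91.15) = 91.15
Total out = 470 mol/s; y_R = 91.15 / 470 = 0.1939.

0.194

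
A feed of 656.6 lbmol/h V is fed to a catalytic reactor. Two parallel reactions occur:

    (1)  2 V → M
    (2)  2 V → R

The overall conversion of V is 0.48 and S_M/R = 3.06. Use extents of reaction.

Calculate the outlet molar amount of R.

38.8 lbmol/h

Conversion of V: V consumed = 0.48 × 656.6 = 315.2 lbmol/h = 2ξ₁ + 2ξ₂.
Selectivity: 1ξ₁ / (1ξ₂) = 3.06 → ξ₁ = 3.06 ξ₂.
Substitute: (2·3.06 + 2) ξ₂ = 315.2 → ξ₂ = 38.81 lbmol/h, ξ₁ = 118.8 lbmol/h.
Outlet amounts (n = n₀ + Σ ν·ξ):
  V: 656.6 − 2(118.8) − 2(38.81) = 341.4
  M: 0 + 1(118.8) = 118.8
  R: 0 + 1(38.81) = 38.81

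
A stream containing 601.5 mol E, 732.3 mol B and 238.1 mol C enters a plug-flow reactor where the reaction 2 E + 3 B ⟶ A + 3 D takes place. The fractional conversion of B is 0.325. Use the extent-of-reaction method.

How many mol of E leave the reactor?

443 mol

B reacted = 0.325 × 732.3 = 238 mol; ν_B = −3, so ξ = 238/3 = 79.33 mol.
Outlet amounts (n = n₀ + ν ξ):
  E: 601.5 − 2(79.33) = 442.8
  B: 732.3 − 3(79.33) = 494.3
  A: 0 + 1(79.33) = 79.33
  D: 0 + 3(79.33) = 238
  C: 238.1 (inert)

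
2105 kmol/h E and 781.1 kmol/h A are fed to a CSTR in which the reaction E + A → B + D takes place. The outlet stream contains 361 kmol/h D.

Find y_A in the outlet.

For D: n = n₀ + 1ξ → 361 = 0 + 1ξ, giving ξ = 361 kmol/h.
Outlet amounts (n = n₀ + ν ξ):
  E: 2105 − 1(361) = 1744
  A: 781.1 − 1(361) = 420.1
  B: 0 + 1(361) = 361
  D: 0 + 1(361) = 361
Total out = 2886 kmol/h; y_A = 420.1 / 2886 = 0.1456.

0.146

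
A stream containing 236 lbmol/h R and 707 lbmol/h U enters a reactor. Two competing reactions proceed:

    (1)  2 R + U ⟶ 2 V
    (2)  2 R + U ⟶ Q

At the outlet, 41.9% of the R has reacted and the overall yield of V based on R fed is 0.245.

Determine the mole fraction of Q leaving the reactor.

0.0235

Yield of V: 2ξ₁ / 236 = 0.245 → ξ₁ = 28.91 lbmol/h.
Conversion of R: 2ξ₁ + 2ξ₂ = 0.419 × 236 = 98.88 → ξ₂ = 20.53 lbmol/h.
Outlet amounts (n = n₀ + Σ ν·ξ):
  R: 236 − 2(28.91) − 2(20.53) = 137.1
  U: 707 − 1(28.91) − 1(20.53) = 657.6
  V: 0 + 2(28.91) = 57.82
  Q: 0 + 1(20.53) = 20.53
Total out = 873 lbmol/h; y_Q = 20.53 / 873 = 0.02352.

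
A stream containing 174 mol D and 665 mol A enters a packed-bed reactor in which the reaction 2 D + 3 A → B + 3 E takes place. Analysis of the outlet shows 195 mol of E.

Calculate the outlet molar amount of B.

65 mol

For E: n = n₀ + 3ξ → 195 = 0 + 3ξ, giving ξ = 65 mol.
Outlet amounts (n = n₀ + ν ξ):
  D: 174 − 2(65) = 44
  A: 665 − 3(65) = 470
  B: 0 + 1(65) = 65
  E: 0 + 3(65) = 195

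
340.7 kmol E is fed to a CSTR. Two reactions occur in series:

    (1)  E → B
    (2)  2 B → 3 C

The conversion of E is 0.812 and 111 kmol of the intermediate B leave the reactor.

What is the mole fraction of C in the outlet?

0.587

Conversion of E: E consumed = 1ξ₁ = 0.812 × 340.7 → ξ₁ = 276.6 kmol.
B balance: n_B = 0 + 1ξ₁ − 2ξ₂ = 111 → ξ₂ = (1·276.6 − 111)/2 = 82.82 kmol.
Outlet amounts (n = n₀ + Σ ν·ξ):
  E: 340.7 − 1(276.6) = 64.05
  B: 0 + 1(276.6) − 2(82.82) = 111
  C: 0 + 3(82.82) = 248.5
Total out = 423.5 kmol; y_C = 248.5 / 423.5 = 0.5867.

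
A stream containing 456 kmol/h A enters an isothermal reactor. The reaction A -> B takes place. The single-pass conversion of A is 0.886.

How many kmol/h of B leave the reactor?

404 kmol/h

A reacted = 0.886 × 456 = 404 kmol/h; ν_A = −1, so ξ = 404/1 = 404 kmol/h.
Outlet amounts (n = n₀ + ν ξ):
  A: 456 − 1(404) = 51.98
  B: 0 + 1(404) = 404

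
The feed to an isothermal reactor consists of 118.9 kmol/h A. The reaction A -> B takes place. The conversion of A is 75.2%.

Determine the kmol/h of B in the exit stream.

89.4 kmol/h

A reacted = 0.752 × 118.9 = 89.41 kmol/h; ν_A = −1, so ξ = 89.41/1 = 89.41 kmol/h.
Outlet amounts (n = n₀ + ν ξ):
  A: 118.9 − 1(89.41) = 29.49
  B: 0 + 1(89.41) = 89.41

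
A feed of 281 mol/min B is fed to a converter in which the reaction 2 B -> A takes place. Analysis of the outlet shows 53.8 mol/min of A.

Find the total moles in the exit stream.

227 mol/min

For A: n = n₀ + 1ξ → 53.8 = 0 + 1ξ, giving ξ = 53.8 mol/min.
Outlet amounts (n = n₀ + ν ξ):
  B: 281 − 2(53.8) = 173.4
  A: 0 + 1(53.8) = 53.8
Total out = 173.4 + 53.8 = 227.2 mol/min.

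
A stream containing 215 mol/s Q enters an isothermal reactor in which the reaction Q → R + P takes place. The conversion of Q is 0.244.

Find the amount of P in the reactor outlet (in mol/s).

52.5 mol/s

Q reacted = 0.244 × 215 = 52.46 mol/s; ν_Q = −1, so ξ = 52.46/1 = 52.46 mol/s.
Outlet amounts (n = n₀ + ν ξ):
  Q: 215 − 1(52.46) = 162.5
  R: 0 + 1(52.46) = 52.46
  P: 0 + 1(52.46) = 52.46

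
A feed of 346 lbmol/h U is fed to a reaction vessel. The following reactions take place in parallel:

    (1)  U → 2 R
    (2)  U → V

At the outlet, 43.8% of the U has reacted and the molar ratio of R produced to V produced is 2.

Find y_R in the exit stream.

0.359

Conversion of U: U consumed = 0.438 × 346 = 151.5 lbmol/h = 1ξ₁ + 1ξ₂.
Selectivity: 2ξ₁ / (1ξ₂) = 2 → ξ₁ = 1 ξ₂.
Substitute: (1·1 + 1) ξ₂ = 151.5 → ξ₂ = 75.77 lbmol/h, ξ₁ = 75.77 lbmol/h.
Outlet amounts (n = n₀ + Σ ν·ξ):
  U: 346 − 1(75.77) − 1(75.77) = 194.5
  R: 0 + 2(75.77) = 151.5
  V: 0 + 1(75.77) = 75.77
Total out = 421.8 lbmol/h; y_R = 151.5 / 421.8 = 0.3593.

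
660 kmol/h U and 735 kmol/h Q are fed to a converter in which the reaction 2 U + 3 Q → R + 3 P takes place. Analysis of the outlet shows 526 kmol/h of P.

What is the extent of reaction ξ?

For P: n = n₀ + 3ξ → 526 = 0 + 3ξ, giving ξ = 175.3 kmol/h.
Outlet amounts (n = n₀ + ν ξ):
  U: 660 − 2(175.3) = 309.3
  Q: 735 − 3(175.3) = 209
  R: 0 + 1(175.3) = 175.3
  P: 0 + 3(175.3) = 526

ξ = 175 kmol/h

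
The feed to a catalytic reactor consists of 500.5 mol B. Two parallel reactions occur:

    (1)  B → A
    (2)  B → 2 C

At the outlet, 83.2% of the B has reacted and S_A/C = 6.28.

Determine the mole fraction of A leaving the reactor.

0.726

Conversion of B: B consumed = 0.832 × 500.5 = 416.4 mol = 1ξ₁ + 1ξ₂.
Selectivity: 1ξ₁ / (2ξ₂) = 6.28 → ξ₁ = 12.56 ξ₂.
Substitute: (1·12.56 + 1) ξ₂ = 416.4 → ξ₂ = 30.71 mol, ξ₁ = 385.7 mol.
Outlet amounts (n = n₀ + Σ ν·ξ):
  B: 500.5 − 1(385.7) − 1(30.71) = 84.08
  A: 0 + 1(385.7) = 385.7
  C: 0 + 2(30.71) = 61.42
Total out = 531.2 mol; y_A = 385.7 / 531.2 = 0.7261.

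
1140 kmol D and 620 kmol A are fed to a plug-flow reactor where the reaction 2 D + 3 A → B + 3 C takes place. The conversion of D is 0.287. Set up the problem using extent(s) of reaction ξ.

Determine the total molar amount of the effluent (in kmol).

D reacted = 0.287 × 1140 = 327.2 kmol; ν_D = −2, so ξ = 327.2/2 = 163.6 kmol.
Outlet amounts (n = n₀ + ν ξ):
  D: 1140 − 2(163.6) = 812.8
  A: 620 − 3(163.6) = 129.2
  B: 0 + 1(163.6) = 163.6
  C: 0 + 3(163.6) = 490.8
Total out = 812.8 + 129.2 + 163.6 + 490.8 = 1596 kmol.

1600 kmol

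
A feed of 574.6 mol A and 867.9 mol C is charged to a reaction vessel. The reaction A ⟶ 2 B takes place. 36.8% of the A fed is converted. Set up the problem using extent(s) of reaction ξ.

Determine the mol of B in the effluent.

423 mol

A reacted = 0.368 × 574.6 = 211.5 mol; ν_A = −1, so ξ = 211.5/1 = 211.5 mol.
Outlet amounts (n = n₀ + ν ξ):
  A: 574.6 − 1(211.5) = 363.1
  B: 0 + 2(211.5) = 422.9
  C: 867.9 (inert)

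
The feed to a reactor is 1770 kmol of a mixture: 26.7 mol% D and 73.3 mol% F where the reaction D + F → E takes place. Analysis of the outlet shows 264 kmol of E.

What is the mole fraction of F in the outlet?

0.686

For E: n = n₀ + 1ξ → 264 = 0 + 1ξ, giving ξ = 264 kmol.
Outlet amounts (n = n₀ + ν ξ):
  D: 472.6 − 1(264) = 208.6
  F: 1297 − 1(264) = 1033
  E: 0 + 1(264) = 264
Total out = 1506 kmol; y_F = 1033 / 1506 = 0.6862.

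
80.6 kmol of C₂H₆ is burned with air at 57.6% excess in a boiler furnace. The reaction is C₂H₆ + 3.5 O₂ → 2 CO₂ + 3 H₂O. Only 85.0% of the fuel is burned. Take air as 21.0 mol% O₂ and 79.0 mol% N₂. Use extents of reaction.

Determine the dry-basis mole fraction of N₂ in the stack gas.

Stoichiometric O₂ = 3.5 × 80.6 = 282.1 kmol; O₂ fed = 282.1 × 1.576 = 444.6 kmol.
N₂ fed = 444.6 × 79/21 = 1673 kmol.
Fuel reacted = 0.85 × 80.6 → ξ = 68.51 kmol.
Outlet (n = n₀ + ν ξ):
  C₂H₆: 80.6 − 1(68.51) = 12.09
  O₂: 444.6 − 3.5(68.51) = 204.8
  N₂: 1673 (inert)
  CO₂: 0 + 2(68.51) = 137
  H₂O: 0 + 3(68.51) = 205.5
Dry total = 2026 kmol; y_N₂ (dry) = 1673 / 2026 = 0.8253.

0.825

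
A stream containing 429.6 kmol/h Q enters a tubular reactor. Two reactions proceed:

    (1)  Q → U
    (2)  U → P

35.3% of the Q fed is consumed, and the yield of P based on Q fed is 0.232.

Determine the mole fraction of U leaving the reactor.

Conversion of Q: Q consumed = 1ξ₁ = 0.353 × 429.6 → ξ₁ = 151.6 kmol/h.
Yield of P: 1ξ₂ / 429.6 = 0.232 → ξ₂ = 99.67 kmol/h.
Outlet amounts (n = n₀ + Σ ν·ξ):
  Q: 429.6 − 1(151.6) = 278
  U: 0 + 1(151.6) − 1(99.67) = 51.98
  P: 0 + 1(99.67) = 99.67
Total out = 429.6 kmol/h; y_U = 51.98 / 429.6 = 0.121.

0.121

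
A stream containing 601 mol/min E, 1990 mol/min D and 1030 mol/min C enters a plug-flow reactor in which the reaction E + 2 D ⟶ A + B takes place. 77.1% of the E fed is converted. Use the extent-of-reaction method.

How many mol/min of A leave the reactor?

E reacted = 0.771 × 601 = 463.4 mol/min; ν_E = −1, so ξ = 463.4/1 = 463.4 mol/min.
Outlet amounts (n = n₀ + ν ξ):
  E: 601 − 1(463.4) = 137.6
  D: 1990 − 2(463.4) = 1063
  A: 0 + 1(463.4) = 463.4
  B: 0 + 1(463.4) = 463.4
  C: 1030 (inert)

463 mol/min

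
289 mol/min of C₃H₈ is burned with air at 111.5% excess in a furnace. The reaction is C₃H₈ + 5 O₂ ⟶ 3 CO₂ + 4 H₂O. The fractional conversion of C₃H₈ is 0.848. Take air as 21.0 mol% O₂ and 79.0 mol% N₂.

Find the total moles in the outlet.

15100 mol/min

Stoichiometric O₂ = 5 × 289 = 1445 mol/min; O₂ fed = 1445 × 2.115 = 3056 mol/min.
N₂ fed = 3056 × 79/21 = 11500 mol/min.
Fuel reacted = 0.848 × 289 → ξ = 245.1 mol/min.
Outlet (n = n₀ + ν ξ):
  C₃H₈: 289 − 1(245.1) = 43.93
  O₂: 3056 − 5(245.1) = 1831
  N₂: 11500 (inert)
  CO₂: 0 + 3(245.1) = 735.2
  H₂O: 0 + 4(245.1) = 980.3
Total out = 43.93 + 1831 + 11500 + 735.2 + 980.3 = 15090 mol/min.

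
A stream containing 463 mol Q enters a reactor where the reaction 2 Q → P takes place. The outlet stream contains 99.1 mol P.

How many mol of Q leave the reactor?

265 mol

For P: n = n₀ + 1ξ → 99.1 = 0 + 1ξ, giving ξ = 99.1 mol.
Outlet amounts (n = n₀ + ν ξ):
  Q: 463 − 2(99.1) = 264.8
  P: 0 + 1(99.1) = 99.1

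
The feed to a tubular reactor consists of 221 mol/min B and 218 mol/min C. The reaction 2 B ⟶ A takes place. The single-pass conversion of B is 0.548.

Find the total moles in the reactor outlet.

378 mol/min

B reacted = 0.548 × 221 = 121.1 mol/min; ν_B = −2, so ξ = 121.1/2 = 60.55 mol/min.
Outlet amounts (n = n₀ + ν ξ):
  B: 221 − 2(60.55) = 99.89
  A: 0 + 1(60.55) = 60.55
  C: 218 (inert)
Total out = 99.89 + 60.55 + 218 = 378.4 mol/min.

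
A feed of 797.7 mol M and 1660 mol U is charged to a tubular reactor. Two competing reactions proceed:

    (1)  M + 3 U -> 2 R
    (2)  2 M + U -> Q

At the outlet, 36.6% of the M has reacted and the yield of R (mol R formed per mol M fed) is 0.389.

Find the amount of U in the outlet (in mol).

Yield of R: 2ξ₁ / 797.7 = 0.389 → ξ₁ = 155.2 mol.
Conversion of M: 1ξ₁ + 2ξ₂ = 0.366 × 797.7 = 292 → ξ₂ = 68.4 mol.
Outlet amounts (n = n₀ + Σ ν·ξ):
  M: 797.7 − 1(155.2) − 2(68.4) = 505.7
  U: 1660 − 3(155.2) − 1(68.4) = 1126
  R: 0 + 2(155.2) = 310.3
  Q: 0 + 1(68.4) = 68.4

1130 mol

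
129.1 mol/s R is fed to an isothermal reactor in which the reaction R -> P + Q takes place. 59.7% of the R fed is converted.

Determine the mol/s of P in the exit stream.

R reacted = 0.597 × 129.1 = 77.07 mol/s; ν_R = −1, so ξ = 77.07/1 = 77.07 mol/s.
Outlet amounts (n = n₀ + ν ξ):
  R: 129.1 − 1(77.07) = 52.03
  P: 0 + 1(77.07) = 77.07
  Q: 0 + 1(77.07) = 77.07

77.1 mol/s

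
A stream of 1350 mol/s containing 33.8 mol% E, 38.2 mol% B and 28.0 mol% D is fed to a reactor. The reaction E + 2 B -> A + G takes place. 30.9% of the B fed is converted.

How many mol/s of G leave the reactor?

79.7 mol/s

B reacted = 0.309 × 515.7 = 159.4 mol/s; ν_B = −2, so ξ = 159.4/2 = 79.68 mol/s.
Outlet amounts (n = n₀ + ν ξ):
  E: 456.3 − 1(79.68) = 376.6
  B: 515.7 − 2(79.68) = 356.3
  A: 0 + 1(79.68) = 79.68
  G: 0 + 1(79.68) = 79.68
  D: 378 (inert)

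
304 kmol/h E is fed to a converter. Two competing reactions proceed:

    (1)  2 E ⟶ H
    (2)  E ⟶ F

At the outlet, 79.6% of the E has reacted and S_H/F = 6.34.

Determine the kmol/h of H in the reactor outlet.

Conversion of E: E consumed = 0.796 × 304 = 242 kmol/h = 2ξ₁ + 1ξ₂.
Selectivity: 1ξ₁ / (1ξ₂) = 6.34 → ξ₁ = 6.34 ξ₂.
Substitute: (2·6.34 + 1) ξ₂ = 242 → ξ₂ = 17.69 kmol/h, ξ₁ = 112.1 kmol/h.
Outlet amounts (n = n₀ + Σ ν·ξ):
  E: 304 − 2(112.1) − 1(17.69) = 62.02
  H: 0 + 1(112.1) = 112.1
  F: 0 + 1(17.69) = 17.69

112 kmol/h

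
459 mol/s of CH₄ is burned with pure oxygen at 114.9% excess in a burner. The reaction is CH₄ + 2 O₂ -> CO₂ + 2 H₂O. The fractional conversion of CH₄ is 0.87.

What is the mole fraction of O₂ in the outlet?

Stoichiometric O₂ = 2 × 459 = 918 mol/s; O₂ fed = 918 × 2.149 = 1973 mol/s.
Fuel reacted = 0.87 × 459 → ξ = 399.3 mol/s.
Outlet (n = n₀ + ν ξ):
  CH₄: 459 − 1(399.3) = 59.67
  O₂: 1973 − 2(399.3) = 1174
  CO₂: 0 + 1(399.3) = 399.3
  H₂O: 0 + 2(399.3) = 798.7
Total out = 2432 mol/s; y_O₂ = 1174 / 2432 = 0.4828.

0.483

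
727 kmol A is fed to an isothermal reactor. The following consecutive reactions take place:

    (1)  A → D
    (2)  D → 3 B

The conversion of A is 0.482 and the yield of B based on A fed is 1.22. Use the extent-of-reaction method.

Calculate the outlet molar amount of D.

54.8 kmol

Conversion of A: A consumed = 1ξ₁ = 0.482 × 727 → ξ₁ = 350.4 kmol.
Yield of B: 3ξ₂ / 727 = 1.22 → ξ₂ = 295.6 kmol.
Outlet amounts (n = n₀ + Σ ν·ξ):
  A: 727 − 1(350.4) = 376.6
  D: 0 + 1(350.4) − 1(295.6) = 54.77
  B: 0 + 3(295.6) = 886.9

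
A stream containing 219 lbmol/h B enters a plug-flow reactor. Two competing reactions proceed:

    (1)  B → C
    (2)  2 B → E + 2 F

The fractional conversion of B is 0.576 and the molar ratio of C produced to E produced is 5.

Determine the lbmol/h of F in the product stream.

Conversion of B: B consumed = 0.576 × 219 = 126.1 lbmol/h = 1ξ₁ + 2ξ₂.
Selectivity: 1ξ₁ / (1ξ₂) = 5 → ξ₁ = 5 ξ₂.
Substitute: (1·5 + 2) ξ₂ = 126.1 → ξ₂ = 18.02 lbmol/h, ξ₁ = 90.1 lbmol/h.
Outlet amounts (n = n₀ + Σ ν·ξ):
  B: 219 − 1(90.1) − 2(18.02) = 92.86
  C: 0 + 1(90.1) = 90.1
  E: 0 + 1(18.02) = 18.02
  F: 0 + 2(18.02) = 36.04

36 lbmol/h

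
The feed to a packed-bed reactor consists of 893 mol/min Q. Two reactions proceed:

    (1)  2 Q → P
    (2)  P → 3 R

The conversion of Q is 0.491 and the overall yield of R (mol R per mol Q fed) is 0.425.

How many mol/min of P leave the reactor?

92.7 mol/min

Conversion of Q: Q consumed = 2ξ₁ = 0.491 × 893 → ξ₁ = 219.2 mol/min.
Yield of R: 3ξ₂ / 893 = 0.425 → ξ₂ = 126.5 mol/min.
Outlet amounts (n = n₀ + Σ ν·ξ):
  Q: 893 − 2(219.2) = 454.5
  P: 0 + 1(219.2) − 1(126.5) = 92.72
  R: 0 + 3(126.5) = 379.5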